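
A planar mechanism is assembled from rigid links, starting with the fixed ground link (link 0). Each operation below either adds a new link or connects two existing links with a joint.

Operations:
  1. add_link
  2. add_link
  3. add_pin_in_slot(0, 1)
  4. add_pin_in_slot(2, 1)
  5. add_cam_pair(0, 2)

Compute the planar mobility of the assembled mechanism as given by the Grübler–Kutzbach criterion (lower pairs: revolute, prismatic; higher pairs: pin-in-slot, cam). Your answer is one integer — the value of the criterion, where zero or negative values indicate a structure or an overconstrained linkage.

M = 3

ground; <1,0,0>
#1 <2,0,0>
#2 <3,0,0>
PS:0↔1 J2 <3,0,1>
PS:2↔1 J2 <3,0,2>
C:0↔2 J2 <3,0,3>
3×2 − 2×0 − 1×3 = 3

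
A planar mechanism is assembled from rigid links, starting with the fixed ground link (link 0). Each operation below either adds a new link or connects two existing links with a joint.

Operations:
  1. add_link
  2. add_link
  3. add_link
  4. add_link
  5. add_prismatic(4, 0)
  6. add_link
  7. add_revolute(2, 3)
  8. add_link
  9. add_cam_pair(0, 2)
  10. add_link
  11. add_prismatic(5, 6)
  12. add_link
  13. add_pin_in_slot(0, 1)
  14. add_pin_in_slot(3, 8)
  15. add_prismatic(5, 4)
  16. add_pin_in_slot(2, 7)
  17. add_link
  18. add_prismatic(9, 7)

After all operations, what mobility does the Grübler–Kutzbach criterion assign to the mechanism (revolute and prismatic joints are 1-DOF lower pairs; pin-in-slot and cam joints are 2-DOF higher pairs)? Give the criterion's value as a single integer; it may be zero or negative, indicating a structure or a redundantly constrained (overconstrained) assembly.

M = 13

L=1 J1=0 J2=0
add link → L=2 J1=0 J2=0
add link → L=3 J1=0 J2=0
add link → L=4 J1=0 J2=0
add link → L=5 J1=0 J2=0
P@4,0 dof=1 J1 → L=5 J1=1 J2=0
add link → L=6 J1=1 J2=0
R@2,3 dof=1 J1 → L=6 J1=2 J2=0
add link → L=7 J1=2 J2=0
C@0,2 dof=2 J2 → L=7 J1=2 J2=1
add link → L=8 J1=2 J2=1
P@5,6 dof=1 J1 → L=8 J1=3 J2=1
add link → L=9 J1=3 J2=1
PS@0,1 dof=2 J2 → L=9 J1=3 J2=2
PS@3,8 dof=2 J2 → L=9 J1=3 J2=3
P@5,4 dof=1 J1 → L=9 J1=4 J2=3
PS@2,7 dof=2 J2 → L=9 J1=4 J2=4
add link → L=10 J1=4 J2=4
P@9,7 dof=1 J1 → L=10 J1=5 J2=4
M=3(L−1)−2J1−J2=3·9−2·5−4=13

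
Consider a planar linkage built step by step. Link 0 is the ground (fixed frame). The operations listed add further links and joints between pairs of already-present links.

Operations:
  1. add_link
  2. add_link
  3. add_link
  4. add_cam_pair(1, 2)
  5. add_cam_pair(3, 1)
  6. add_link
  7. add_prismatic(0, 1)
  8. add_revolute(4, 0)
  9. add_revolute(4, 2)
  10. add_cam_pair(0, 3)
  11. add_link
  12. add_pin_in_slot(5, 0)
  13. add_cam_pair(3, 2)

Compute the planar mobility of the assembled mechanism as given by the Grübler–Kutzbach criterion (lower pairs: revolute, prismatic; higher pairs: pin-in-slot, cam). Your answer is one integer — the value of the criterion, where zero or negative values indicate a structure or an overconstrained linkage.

M = 4

L=1 J1=0 J2=0
add link → L=2 J1=0 J2=0
add link → L=3 J1=0 J2=0
add link → L=4 J1=0 J2=0
C@1,2 dof=2 J2 → L=4 J1=0 J2=1
C@3,1 dof=2 J2 → L=4 J1=0 J2=2
add link → L=5 J1=0 J2=2
P@0,1 dof=1 J1 → L=5 J1=1 J2=2
R@4,0 dof=1 J1 → L=5 J1=2 J2=2
R@4,2 dof=1 J1 → L=5 J1=3 J2=2
C@0,3 dof=2 J2 → L=5 J1=3 J2=3
add link → L=6 J1=3 J2=3
PS@5,0 dof=2 J2 → L=6 J1=3 J2=4
C@3,2 dof=2 J2 → L=6 J1=3 J2=5
M=3(L−1)−2J1−J2=3·5−2·3−5=4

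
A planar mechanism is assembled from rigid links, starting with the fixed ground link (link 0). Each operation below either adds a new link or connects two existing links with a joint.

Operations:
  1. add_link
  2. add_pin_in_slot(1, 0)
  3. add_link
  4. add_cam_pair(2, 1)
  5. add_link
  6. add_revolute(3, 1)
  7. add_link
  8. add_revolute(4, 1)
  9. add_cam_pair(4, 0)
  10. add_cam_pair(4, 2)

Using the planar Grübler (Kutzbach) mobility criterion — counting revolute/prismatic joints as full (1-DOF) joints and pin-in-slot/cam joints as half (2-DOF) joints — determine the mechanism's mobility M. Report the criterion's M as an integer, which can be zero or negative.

link 0 = ground. State L|J1|J2 = 1|0|0
+link1  2|0|0
PS(1,0) f=2→J2  2|0|1
+link2  3|0|1
C(2,1) f=2→J2  3|0|2
+link3  4|0|2
R(3,1) f=1→J1  4|1|2
+link4  5|1|2
R(4,1) f=1→J1  5|2|2
C(4,0) f=2→J2  5|2|3
C(4,2) f=2→J2  5|2|4
M = 3(5−1)−2·2−4 = 12−4−4 = 4

M = 4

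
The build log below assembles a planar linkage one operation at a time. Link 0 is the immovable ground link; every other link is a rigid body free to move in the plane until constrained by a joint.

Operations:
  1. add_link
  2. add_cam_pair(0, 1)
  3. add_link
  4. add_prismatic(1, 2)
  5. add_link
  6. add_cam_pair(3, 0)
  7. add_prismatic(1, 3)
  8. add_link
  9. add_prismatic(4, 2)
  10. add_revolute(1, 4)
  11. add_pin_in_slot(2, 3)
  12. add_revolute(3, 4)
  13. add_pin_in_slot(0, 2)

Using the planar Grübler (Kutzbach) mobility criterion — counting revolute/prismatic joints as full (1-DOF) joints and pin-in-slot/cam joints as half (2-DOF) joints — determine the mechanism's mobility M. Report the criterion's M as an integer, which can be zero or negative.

L=1 J1=0 J2=0
add link → L=2 J1=0 J2=0
C@0,1 dof=2 J2 → L=2 J1=0 J2=1
add link → L=3 J1=0 J2=1
P@1,2 dof=1 J1 → L=3 J1=1 J2=1
add link → L=4 J1=1 J2=1
C@3,0 dof=2 J2 → L=4 J1=1 J2=2
P@1,3 dof=1 J1 → L=4 J1=2 J2=2
add link → L=5 J1=2 J2=2
P@4,2 dof=1 J1 → L=5 J1=3 J2=2
R@1,4 dof=1 J1 → L=5 J1=4 J2=2
PS@2,3 dof=2 J2 → L=5 J1=4 J2=3
R@3,4 dof=1 J1 → L=5 J1=5 J2=3
PS@0,2 dof=2 J2 → L=5 J1=5 J2=4
M=3(L−1)−2J1−J2=3·4−2·5−4=-2

M = -2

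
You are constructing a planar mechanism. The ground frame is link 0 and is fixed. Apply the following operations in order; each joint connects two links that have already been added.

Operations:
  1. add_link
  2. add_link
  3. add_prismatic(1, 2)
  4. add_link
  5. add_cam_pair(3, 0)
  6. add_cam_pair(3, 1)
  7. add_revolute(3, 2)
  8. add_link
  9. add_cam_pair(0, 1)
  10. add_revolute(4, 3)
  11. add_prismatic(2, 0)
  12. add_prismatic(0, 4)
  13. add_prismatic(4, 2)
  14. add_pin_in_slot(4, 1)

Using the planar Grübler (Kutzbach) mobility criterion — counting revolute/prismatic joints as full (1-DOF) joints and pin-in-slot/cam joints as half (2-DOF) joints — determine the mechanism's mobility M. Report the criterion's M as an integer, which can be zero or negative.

L=1 J1=0 J2=0
add link → L=2 J1=0 J2=0
add link → L=3 J1=0 J2=0
P@1,2 dof=1 J1 → L=3 J1=1 J2=0
add link → L=4 J1=1 J2=0
C@3,0 dof=2 J2 → L=4 J1=1 J2=1
C@3,1 dof=2 J2 → L=4 J1=1 J2=2
R@3,2 dof=1 J1 → L=4 J1=2 J2=2
add link → L=5 J1=2 J2=2
C@0,1 dof=2 J2 → L=5 J1=2 J2=3
R@4,3 dof=1 J1 → L=5 J1=3 J2=3
P@2,0 dof=1 J1 → L=5 J1=4 J2=3
P@0,4 dof=1 J1 → L=5 J1=5 J2=3
P@4,2 dof=1 J1 → L=5 J1=6 J2=3
PS@4,1 dof=2 J2 → L=5 J1=6 J2=4
M=3(L−1)−2J1−J2=3·4−2·6−4=-4

M = -4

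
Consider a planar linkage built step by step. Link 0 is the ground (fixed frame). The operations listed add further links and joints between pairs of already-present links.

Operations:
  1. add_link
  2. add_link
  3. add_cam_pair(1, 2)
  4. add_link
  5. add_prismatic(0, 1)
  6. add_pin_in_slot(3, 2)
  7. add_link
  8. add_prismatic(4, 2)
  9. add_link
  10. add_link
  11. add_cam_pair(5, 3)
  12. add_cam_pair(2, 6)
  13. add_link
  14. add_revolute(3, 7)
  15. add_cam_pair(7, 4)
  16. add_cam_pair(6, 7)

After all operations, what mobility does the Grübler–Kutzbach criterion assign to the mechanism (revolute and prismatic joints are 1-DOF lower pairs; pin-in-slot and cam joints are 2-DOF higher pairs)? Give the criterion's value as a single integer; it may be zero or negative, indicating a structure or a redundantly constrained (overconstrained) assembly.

link 0 = ground. State L|J1|J2 = 1|0|0
+link1  2|0|0
+link2  3|0|0
C(1,2) f=2→J2  3|0|1
+link3  4|0|1
P(0,1) f=1→J1  4|1|1
PS(3,2) f=2→J2  4|1|2
+link4  5|1|2
P(4,2) f=1→J1  5|2|2
+link5  6|2|2
+link6  7|2|2
C(5,3) f=2→J2  7|2|3
C(2,6) f=2→J2  7|2|4
+link7  8|2|4
R(3,7) f=1→J1  8|3|4
C(7,4) f=2→J2  8|3|5
C(6,7) f=2→J2  8|3|6
M = 3(8−1)−2·3−6 = 21−6−6 = 9

M = 9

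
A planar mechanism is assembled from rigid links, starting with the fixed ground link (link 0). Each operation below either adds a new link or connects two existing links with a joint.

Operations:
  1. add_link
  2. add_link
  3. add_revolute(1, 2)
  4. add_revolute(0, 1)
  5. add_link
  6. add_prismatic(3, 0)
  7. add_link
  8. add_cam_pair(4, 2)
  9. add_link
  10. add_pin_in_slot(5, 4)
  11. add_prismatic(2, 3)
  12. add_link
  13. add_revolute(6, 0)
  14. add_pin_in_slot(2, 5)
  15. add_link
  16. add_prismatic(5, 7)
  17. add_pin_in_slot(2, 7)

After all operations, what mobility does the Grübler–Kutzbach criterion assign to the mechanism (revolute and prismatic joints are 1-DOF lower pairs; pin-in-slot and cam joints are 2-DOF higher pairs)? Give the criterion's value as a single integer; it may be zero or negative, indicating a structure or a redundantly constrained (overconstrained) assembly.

M = 5

ground; <1,0,0>
#1 <2,0,0>
#2 <3,0,0>
R:1↔2 J1 <3,1,0>
R:0↔1 J1 <3,2,0>
#3 <4,2,0>
P:3↔0 J1 <4,3,0>
#4 <5,3,0>
C:4↔2 J2 <5,3,1>
#5 <6,3,1>
PS:5↔4 J2 <6,3,2>
P:2↔3 J1 <6,4,2>
#6 <7,4,2>
R:6↔0 J1 <7,5,2>
PS:2↔5 J2 <7,5,3>
#7 <8,5,3>
P:5↔7 J1 <8,6,3>
PS:2↔7 J2 <8,6,4>
3×7 − 2×6 − 1×4 = 5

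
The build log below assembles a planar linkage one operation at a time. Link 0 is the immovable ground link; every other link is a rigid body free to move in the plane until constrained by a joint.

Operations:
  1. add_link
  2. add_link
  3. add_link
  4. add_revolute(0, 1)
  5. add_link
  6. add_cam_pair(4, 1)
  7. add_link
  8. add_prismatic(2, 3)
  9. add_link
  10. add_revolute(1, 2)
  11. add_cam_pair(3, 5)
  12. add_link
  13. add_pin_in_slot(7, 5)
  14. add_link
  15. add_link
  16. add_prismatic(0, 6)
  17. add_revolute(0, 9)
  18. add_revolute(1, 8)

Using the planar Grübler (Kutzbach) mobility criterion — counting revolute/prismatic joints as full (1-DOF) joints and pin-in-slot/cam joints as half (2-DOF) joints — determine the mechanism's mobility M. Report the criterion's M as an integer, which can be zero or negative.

M = 12

ground; <1,0,0>
#1 <2,0,0>
#2 <3,0,0>
#3 <4,0,0>
R:0↔1 J1 <4,1,0>
#4 <5,1,0>
C:4↔1 J2 <5,1,1>
#5 <6,1,1>
P:2↔3 J1 <6,2,1>
#6 <7,2,1>
R:1↔2 J1 <7,3,1>
C:3↔5 J2 <7,3,2>
#7 <8,3,2>
PS:7↔5 J2 <8,3,3>
#8 <9,3,3>
#9 <10,3,3>
P:0↔6 J1 <10,4,3>
R:0↔9 J1 <10,5,3>
R:1↔8 J1 <10,6,3>
3×9 − 2×6 − 1×3 = 12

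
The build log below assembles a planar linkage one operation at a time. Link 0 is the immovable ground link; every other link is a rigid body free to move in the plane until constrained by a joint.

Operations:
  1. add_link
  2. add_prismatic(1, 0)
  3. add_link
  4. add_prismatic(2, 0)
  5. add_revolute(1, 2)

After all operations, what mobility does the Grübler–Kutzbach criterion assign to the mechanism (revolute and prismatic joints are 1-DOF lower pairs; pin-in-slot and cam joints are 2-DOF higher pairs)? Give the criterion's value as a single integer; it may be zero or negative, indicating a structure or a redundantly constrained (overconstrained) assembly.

M = 0

(L,J1,J2)=(1,0,0); link0 fixed
link1: (2,0,0)
P 1-0 [J1]: (2,1,0)
link2: (3,1,0)
P 2-0 [J1]: (3,2,0)
R 1-2 [J1]: (3,3,0)
Grübler: 3·2 − 2·3 − 0 = 0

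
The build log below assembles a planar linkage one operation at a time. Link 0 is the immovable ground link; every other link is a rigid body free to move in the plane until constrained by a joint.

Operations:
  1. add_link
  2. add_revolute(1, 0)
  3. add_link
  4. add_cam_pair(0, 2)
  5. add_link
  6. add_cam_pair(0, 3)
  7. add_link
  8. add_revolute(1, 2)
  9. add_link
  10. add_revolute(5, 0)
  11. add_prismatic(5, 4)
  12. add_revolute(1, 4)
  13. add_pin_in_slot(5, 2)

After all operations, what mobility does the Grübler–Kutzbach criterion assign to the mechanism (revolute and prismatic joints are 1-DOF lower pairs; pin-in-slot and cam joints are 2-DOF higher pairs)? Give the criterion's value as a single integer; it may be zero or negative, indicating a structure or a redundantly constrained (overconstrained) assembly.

M = 2

link 0 = ground. State L|J1|J2 = 1|0|0
+link1  2|0|0
R(1,0) f=1→J1  2|1|0
+link2  3|1|0
C(0,2) f=2→J2  3|1|1
+link3  4|1|1
C(0,3) f=2→J2  4|1|2
+link4  5|1|2
R(1,2) f=1→J1  5|2|2
+link5  6|2|2
R(5,0) f=1→J1  6|3|2
P(5,4) f=1→J1  6|4|2
R(1,4) f=1→J1  6|5|2
PS(5,2) f=2→J2  6|5|3
M = 3(6−1)−2·5−3 = 15−10−3 = 2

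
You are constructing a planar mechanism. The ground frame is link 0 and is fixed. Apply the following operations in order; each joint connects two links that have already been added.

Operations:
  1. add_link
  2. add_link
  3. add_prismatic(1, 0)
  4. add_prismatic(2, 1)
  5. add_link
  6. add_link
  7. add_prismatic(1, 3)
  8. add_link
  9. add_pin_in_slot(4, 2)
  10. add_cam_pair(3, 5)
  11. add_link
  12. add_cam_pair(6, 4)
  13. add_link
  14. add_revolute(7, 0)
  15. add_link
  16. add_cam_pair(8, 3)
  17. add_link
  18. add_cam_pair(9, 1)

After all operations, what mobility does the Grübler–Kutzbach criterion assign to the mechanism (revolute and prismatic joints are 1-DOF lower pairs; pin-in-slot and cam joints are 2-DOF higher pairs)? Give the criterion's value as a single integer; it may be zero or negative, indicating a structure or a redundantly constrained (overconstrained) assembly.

(L,J1,J2)=(1,0,0); link0 fixed
link1: (2,0,0)
link2: (3,0,0)
P 1-0 [J1]: (3,1,0)
P 2-1 [J1]: (3,2,0)
link3: (4,2,0)
link4: (5,2,0)
P 1-3 [J1]: (5,3,0)
link5: (6,3,0)
PS 4-2 [J2]: (6,3,1)
C 3-5 [J2]: (6,3,2)
link6: (7,3,2)
C 6-4 [J2]: (7,3,3)
link7: (8,3,3)
R 7-0 [J1]: (8,4,3)
link8: (9,4,3)
C 8-3 [J2]: (9,4,4)
link9: (10,4,4)
C 9-1 [J2]: (10,4,5)
Grübler: 3·9 − 2·4 − 5 = 14

M = 14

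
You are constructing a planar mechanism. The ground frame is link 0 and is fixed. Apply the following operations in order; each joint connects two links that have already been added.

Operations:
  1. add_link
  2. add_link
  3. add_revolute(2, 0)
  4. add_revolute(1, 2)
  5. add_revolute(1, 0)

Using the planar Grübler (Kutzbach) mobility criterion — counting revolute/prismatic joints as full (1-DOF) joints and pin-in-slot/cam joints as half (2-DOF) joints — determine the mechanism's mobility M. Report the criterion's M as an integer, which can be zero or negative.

M = 0

[1;0;0] (link 0 is ground)
L+ [2;0;0]
L+ [3;0;0]
R(2,0)∈J1 [3;1;0]
R(1,2)∈J1 [3;2;0]
R(1,0)∈J1 [3;3;0]
mobility = 6 − 6 − 0 = 0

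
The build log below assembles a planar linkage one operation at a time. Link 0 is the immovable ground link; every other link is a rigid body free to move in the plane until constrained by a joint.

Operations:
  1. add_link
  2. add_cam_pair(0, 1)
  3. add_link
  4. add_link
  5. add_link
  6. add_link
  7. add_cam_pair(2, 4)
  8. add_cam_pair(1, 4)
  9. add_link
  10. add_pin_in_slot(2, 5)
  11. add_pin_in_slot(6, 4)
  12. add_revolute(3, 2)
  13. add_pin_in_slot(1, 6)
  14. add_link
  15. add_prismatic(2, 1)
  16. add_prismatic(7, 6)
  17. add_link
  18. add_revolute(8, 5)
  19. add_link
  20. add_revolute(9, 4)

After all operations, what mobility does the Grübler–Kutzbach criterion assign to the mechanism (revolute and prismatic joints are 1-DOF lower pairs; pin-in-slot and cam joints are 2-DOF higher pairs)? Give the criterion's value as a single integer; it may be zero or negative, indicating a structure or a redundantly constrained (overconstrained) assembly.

L=1 J1=0 J2=0
add link → L=2 J1=0 J2=0
C@0,1 dof=2 J2 → L=2 J1=0 J2=1
add link → L=3 J1=0 J2=1
add link → L=4 J1=0 J2=1
add link → L=5 J1=0 J2=1
add link → L=6 J1=0 J2=1
C@2,4 dof=2 J2 → L=6 J1=0 J2=2
C@1,4 dof=2 J2 → L=6 J1=0 J2=3
add link → L=7 J1=0 J2=3
PS@2,5 dof=2 J2 → L=7 J1=0 J2=4
PS@6,4 dof=2 J2 → L=7 J1=0 J2=5
R@3,2 dof=1 J1 → L=7 J1=1 J2=5
PS@1,6 dof=2 J2 → L=7 J1=1 J2=6
add link → L=8 J1=1 J2=6
P@2,1 dof=1 J1 → L=8 J1=2 J2=6
P@7,6 dof=1 J1 → L=8 J1=3 J2=6
add link → L=9 J1=3 J2=6
R@8,5 dof=1 J1 → L=9 J1=4 J2=6
add link → L=10 J1=4 J2=6
R@9,4 dof=1 J1 → L=10 J1=5 J2=6
M=3(L−1)−2J1−J2=3·9−2·5−6=11

M = 11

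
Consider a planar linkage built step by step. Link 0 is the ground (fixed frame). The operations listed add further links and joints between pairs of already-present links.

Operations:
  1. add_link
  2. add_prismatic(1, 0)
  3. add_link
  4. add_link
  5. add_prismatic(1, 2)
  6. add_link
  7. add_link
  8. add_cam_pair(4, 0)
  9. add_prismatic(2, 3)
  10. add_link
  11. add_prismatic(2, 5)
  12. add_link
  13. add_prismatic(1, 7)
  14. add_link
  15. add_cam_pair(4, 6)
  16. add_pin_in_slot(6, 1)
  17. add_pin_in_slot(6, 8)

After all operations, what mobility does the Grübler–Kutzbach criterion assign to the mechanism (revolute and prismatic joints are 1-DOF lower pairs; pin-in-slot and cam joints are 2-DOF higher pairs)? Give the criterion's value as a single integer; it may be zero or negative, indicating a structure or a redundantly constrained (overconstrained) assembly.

link 0 = ground. State L|J1|J2 = 1|0|0
+link1  2|0|0
P(1,0) f=1→J1  2|1|0
+link2  3|1|0
+link3  4|1|0
P(1,2) f=1→J1  4|2|0
+link4  5|2|0
+link5  6|2|0
C(4,0) f=2→J2  6|2|1
P(2,3) f=1→J1  6|3|1
+link6  7|3|1
P(2,5) f=1→J1  7|4|1
+link7  8|4|1
P(1,7) f=1→J1  8|5|1
+link8  9|5|1
C(4,6) f=2→J2  9|5|2
PS(6,1) f=2→J2  9|5|3
PS(6,8) f=2→J2  9|5|4
M = 3(9−1)−2·5−4 = 24−10−4 = 10

M = 10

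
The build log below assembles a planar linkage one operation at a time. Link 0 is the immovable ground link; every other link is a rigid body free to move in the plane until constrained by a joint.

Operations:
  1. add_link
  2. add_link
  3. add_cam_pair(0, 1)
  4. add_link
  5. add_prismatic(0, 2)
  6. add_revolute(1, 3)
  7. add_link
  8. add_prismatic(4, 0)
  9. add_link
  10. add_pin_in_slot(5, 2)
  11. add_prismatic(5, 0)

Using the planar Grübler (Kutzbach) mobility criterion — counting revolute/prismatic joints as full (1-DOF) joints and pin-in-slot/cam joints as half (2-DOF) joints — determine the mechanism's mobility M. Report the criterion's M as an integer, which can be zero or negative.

M = 5

(L,J1,J2)=(1,0,0); link0 fixed
link1: (2,0,0)
link2: (3,0,0)
C 0-1 [J2]: (3,0,1)
link3: (4,0,1)
P 0-2 [J1]: (4,1,1)
R 1-3 [J1]: (4,2,1)
link4: (5,2,1)
P 4-0 [J1]: (5,3,1)
link5: (6,3,1)
PS 5-2 [J2]: (6,3,2)
P 5-0 [J1]: (6,4,2)
Grübler: 3·5 − 2·4 − 2 = 5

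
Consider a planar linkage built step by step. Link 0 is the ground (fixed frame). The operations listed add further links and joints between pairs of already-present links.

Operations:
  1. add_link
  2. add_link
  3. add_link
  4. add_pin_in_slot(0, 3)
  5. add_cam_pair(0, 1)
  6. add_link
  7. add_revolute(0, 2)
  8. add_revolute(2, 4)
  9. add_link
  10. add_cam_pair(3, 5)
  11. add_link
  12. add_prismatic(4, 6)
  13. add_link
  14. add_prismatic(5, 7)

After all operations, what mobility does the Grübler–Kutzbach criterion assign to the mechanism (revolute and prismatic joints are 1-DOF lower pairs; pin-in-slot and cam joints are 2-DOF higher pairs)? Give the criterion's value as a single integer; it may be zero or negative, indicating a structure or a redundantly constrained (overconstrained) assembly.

link 0 = ground. State L|J1|J2 = 1|0|0
+link1  2|0|0
+link2  3|0|0
+link3  4|0|0
PS(0,3) f=2→J2  4|0|1
C(0,1) f=2→J2  4|0|2
+link4  5|0|2
R(0,2) f=1→J1  5|1|2
R(2,4) f=1→J1  5|2|2
+link5  6|2|2
C(3,5) f=2→J2  6|2|3
+link6  7|2|3
P(4,6) f=1→J1  7|3|3
+link7  8|3|3
P(5,7) f=1→J1  8|4|3
M = 3(8−1)−2·4−3 = 21−8−3 = 10

M = 10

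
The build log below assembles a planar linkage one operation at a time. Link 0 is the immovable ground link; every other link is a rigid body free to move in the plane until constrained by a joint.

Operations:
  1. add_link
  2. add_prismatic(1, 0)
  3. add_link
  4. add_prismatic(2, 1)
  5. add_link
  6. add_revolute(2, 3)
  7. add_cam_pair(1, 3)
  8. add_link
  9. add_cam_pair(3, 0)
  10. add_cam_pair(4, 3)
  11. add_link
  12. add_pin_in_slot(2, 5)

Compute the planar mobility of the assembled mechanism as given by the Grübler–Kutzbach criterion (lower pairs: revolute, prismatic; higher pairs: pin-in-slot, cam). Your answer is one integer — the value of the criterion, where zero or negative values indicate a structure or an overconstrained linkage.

L=1 J1=0 J2=0
add link → L=2 J1=0 J2=0
P@1,0 dof=1 J1 → L=2 J1=1 J2=0
add link → L=3 J1=1 J2=0
P@2,1 dof=1 J1 → L=3 J1=2 J2=0
add link → L=4 J1=2 J2=0
R@2,3 dof=1 J1 → L=4 J1=3 J2=0
C@1,3 dof=2 J2 → L=4 J1=3 J2=1
add link → L=5 J1=3 J2=1
C@3,0 dof=2 J2 → L=5 J1=3 J2=2
C@4,3 dof=2 J2 → L=5 J1=3 J2=3
add link → L=6 J1=3 J2=3
PS@2,5 dof=2 J2 → L=6 J1=3 J2=4
M=3(L−1)−2J1−J2=3·5−2·3−4=5

M = 5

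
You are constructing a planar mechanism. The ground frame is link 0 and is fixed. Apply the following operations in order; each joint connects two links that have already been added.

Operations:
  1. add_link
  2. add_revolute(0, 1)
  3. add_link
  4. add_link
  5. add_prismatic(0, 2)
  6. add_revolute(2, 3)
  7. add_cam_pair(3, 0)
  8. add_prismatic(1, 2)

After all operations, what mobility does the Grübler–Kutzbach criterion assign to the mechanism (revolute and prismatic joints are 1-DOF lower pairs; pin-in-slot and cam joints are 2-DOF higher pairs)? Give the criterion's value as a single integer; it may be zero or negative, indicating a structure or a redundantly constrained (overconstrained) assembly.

ground; <1,0,0>
#1 <2,0,0>
R:0↔1 J1 <2,1,0>
#2 <3,1,0>
#3 <4,1,0>
P:0↔2 J1 <4,2,0>
R:2↔3 J1 <4,3,0>
C:3↔0 J2 <4,3,1>
P:1↔2 J1 <4,4,1>
3×3 − 2×4 − 1×1 = 0

M = 0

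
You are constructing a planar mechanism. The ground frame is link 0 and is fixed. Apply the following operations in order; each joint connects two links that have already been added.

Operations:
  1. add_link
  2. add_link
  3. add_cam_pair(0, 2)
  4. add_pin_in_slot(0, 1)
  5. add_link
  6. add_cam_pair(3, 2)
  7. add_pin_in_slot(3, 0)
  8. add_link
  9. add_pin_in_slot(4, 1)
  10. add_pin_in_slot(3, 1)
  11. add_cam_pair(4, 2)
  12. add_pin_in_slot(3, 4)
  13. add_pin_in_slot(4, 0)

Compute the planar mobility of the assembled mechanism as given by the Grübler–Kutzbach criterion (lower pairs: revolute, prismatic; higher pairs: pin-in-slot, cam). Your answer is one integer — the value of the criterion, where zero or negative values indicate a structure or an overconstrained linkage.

M = 3

link 0 = ground. State L|J1|J2 = 1|0|0
+link1  2|0|0
+link2  3|0|0
C(0,2) f=2→J2  3|0|1
PS(0,1) f=2→J2  3|0|2
+link3  4|0|2
C(3,2) f=2→J2  4|0|3
PS(3,0) f=2→J2  4|0|4
+link4  5|0|4
PS(4,1) f=2→J2  5|0|5
PS(3,1) f=2→J2  5|0|6
C(4,2) f=2→J2  5|0|7
PS(3,4) f=2→J2  5|0|8
PS(4,0) f=2→J2  5|0|9
M = 3(5−1)−2·0−9 = 12−0−9 = 3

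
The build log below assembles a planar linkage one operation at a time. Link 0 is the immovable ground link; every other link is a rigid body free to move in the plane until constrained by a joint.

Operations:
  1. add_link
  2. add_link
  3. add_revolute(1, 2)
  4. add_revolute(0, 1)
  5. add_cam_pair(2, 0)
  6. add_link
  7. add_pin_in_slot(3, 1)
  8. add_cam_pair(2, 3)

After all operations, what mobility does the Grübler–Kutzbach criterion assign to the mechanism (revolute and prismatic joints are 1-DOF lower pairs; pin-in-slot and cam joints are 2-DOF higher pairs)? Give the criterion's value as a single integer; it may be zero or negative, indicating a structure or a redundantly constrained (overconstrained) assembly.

M = 2

L=1 J1=0 J2=0
add link → L=2 J1=0 J2=0
add link → L=3 J1=0 J2=0
R@1,2 dof=1 J1 → L=3 J1=1 J2=0
R@0,1 dof=1 J1 → L=3 J1=2 J2=0
C@2,0 dof=2 J2 → L=3 J1=2 J2=1
add link → L=4 J1=2 J2=1
PS@3,1 dof=2 J2 → L=4 J1=2 J2=2
C@2,3 dof=2 J2 → L=4 J1=2 J2=3
M=3(L−1)−2J1−J2=3·3−2·2−3=2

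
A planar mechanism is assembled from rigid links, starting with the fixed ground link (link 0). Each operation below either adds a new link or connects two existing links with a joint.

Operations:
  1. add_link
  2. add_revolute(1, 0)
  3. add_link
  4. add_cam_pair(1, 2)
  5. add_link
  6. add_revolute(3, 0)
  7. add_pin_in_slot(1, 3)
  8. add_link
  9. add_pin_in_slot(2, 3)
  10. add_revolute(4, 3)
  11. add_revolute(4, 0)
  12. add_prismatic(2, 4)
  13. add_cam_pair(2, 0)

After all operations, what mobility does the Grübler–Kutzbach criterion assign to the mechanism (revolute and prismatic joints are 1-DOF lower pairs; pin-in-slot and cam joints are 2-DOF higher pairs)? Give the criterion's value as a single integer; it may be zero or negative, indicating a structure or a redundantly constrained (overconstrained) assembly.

M = -2

(L,J1,J2)=(1,0,0); link0 fixed
link1: (2,0,0)
R 1-0 [J1]: (2,1,0)
link2: (3,1,0)
C 1-2 [J2]: (3,1,1)
link3: (4,1,1)
R 3-0 [J1]: (4,2,1)
PS 1-3 [J2]: (4,2,2)
link4: (5,2,2)
PS 2-3 [J2]: (5,2,3)
R 4-3 [J1]: (5,3,3)
R 4-0 [J1]: (5,4,3)
P 2-4 [J1]: (5,5,3)
C 2-0 [J2]: (5,5,4)
Grübler: 3·4 − 2·5 − 4 = -2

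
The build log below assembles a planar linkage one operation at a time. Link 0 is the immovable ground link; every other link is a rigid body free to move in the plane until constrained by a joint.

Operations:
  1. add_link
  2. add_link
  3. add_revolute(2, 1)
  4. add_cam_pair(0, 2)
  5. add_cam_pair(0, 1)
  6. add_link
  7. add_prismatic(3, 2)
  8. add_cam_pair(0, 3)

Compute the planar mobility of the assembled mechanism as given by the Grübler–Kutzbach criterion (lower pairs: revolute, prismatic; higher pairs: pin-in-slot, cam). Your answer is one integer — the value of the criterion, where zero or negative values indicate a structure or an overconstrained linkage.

[1;0;0] (link 0 is ground)
L+ [2;0;0]
L+ [3;0;0]
R(2,1)∈J1 [3;1;0]
C(0,2)∈J2 [3;1;1]
C(0,1)∈J2 [3;1;2]
L+ [4;1;2]
P(3,2)∈J1 [4;2;2]
C(0,3)∈J2 [4;2;3]
mobility = 9 − 4 − 3 = 2

M = 2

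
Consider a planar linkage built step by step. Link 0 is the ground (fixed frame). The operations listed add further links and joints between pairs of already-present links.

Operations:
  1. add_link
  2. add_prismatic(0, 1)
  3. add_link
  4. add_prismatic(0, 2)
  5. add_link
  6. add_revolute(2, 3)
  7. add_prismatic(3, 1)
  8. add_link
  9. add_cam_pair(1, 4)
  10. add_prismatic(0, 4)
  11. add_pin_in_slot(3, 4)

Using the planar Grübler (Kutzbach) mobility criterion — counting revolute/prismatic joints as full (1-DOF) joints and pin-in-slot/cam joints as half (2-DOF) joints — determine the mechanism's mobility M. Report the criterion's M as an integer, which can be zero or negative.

M = 0

ground; <1,0,0>
#1 <2,0,0>
P:0↔1 J1 <2,1,0>
#2 <3,1,0>
P:0↔2 J1 <3,2,0>
#3 <4,2,0>
R:2↔3 J1 <4,3,0>
P:3↔1 J1 <4,4,0>
#4 <5,4,0>
C:1↔4 J2 <5,4,1>
P:0↔4 J1 <5,5,1>
PS:3↔4 J2 <5,5,2>
3×4 − 2×5 − 1×2 = 0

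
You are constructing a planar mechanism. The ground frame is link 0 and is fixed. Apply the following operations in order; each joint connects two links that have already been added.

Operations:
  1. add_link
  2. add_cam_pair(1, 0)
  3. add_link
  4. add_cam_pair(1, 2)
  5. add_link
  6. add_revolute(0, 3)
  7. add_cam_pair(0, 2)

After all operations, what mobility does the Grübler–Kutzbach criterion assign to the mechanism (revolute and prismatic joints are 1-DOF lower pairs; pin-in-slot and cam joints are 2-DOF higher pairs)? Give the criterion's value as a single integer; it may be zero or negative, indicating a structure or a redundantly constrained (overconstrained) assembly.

L=1 J1=0 J2=0
add link → L=2 J1=0 J2=0
C@1,0 dof=2 J2 → L=2 J1=0 J2=1
add link → L=3 J1=0 J2=1
C@1,2 dof=2 J2 → L=3 J1=0 J2=2
add link → L=4 J1=0 J2=2
R@0,3 dof=1 J1 → L=4 J1=1 J2=2
C@0,2 dof=2 J2 → L=4 J1=1 J2=3
M=3(L−1)−2J1−J2=3·3−2·1−3=4

M = 4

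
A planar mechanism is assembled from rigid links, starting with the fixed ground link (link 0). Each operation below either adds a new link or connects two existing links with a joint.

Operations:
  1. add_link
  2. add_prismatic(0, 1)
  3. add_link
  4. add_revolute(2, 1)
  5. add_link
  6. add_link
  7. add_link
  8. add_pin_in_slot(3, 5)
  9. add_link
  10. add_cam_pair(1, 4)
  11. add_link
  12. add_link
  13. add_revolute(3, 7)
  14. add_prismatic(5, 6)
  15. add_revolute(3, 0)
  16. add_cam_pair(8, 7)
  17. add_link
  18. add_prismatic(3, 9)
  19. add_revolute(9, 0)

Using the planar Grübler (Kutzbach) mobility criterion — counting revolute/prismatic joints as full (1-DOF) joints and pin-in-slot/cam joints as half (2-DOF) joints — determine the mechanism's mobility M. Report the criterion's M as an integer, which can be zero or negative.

M = 10

ground; <1,0,0>
#1 <2,0,0>
P:0↔1 J1 <2,1,0>
#2 <3,1,0>
R:2↔1 J1 <3,2,0>
#3 <4,2,0>
#4 <5,2,0>
#5 <6,2,0>
PS:3↔5 J2 <6,2,1>
#6 <7,2,1>
C:1↔4 J2 <7,2,2>
#7 <8,2,2>
#8 <9,2,2>
R:3↔7 J1 <9,3,2>
P:5↔6 J1 <9,4,2>
R:3↔0 J1 <9,5,2>
C:8↔7 J2 <9,5,3>
#9 <10,5,3>
P:3↔9 J1 <10,6,3>
R:9↔0 J1 <10,7,3>
3×9 − 2×7 − 1×3 = 10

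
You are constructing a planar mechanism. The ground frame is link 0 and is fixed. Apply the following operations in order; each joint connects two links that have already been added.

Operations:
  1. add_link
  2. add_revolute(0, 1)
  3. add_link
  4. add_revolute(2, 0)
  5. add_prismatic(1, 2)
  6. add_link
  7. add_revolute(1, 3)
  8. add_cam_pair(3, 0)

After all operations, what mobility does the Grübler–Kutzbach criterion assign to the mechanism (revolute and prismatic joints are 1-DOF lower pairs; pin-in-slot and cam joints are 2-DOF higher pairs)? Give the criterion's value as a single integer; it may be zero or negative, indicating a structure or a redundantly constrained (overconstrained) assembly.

M = 0

[1;0;0] (link 0 is ground)
L+ [2;0;0]
R(0,1)∈J1 [2;1;0]
L+ [3;1;0]
R(2,0)∈J1 [3;2;0]
P(1,2)∈J1 [3;3;0]
L+ [4;3;0]
R(1,3)∈J1 [4;4;0]
C(3,0)∈J2 [4;4;1]
mobility = 9 − 8 − 1 = 0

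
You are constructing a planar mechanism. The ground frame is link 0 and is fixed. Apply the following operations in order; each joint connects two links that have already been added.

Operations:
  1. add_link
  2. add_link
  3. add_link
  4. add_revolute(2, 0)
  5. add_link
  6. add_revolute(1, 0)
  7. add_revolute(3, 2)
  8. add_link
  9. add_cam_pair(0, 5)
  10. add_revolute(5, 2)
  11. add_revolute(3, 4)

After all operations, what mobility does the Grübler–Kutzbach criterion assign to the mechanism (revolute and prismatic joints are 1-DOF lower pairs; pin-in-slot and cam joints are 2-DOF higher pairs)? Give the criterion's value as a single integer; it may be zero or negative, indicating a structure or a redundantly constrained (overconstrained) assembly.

M = 4

(L,J1,J2)=(1,0,0); link0 fixed
link1: (2,0,0)
link2: (3,0,0)
link3: (4,0,0)
R 2-0 [J1]: (4,1,0)
link4: (5,1,0)
R 1-0 [J1]: (5,2,0)
R 3-2 [J1]: (5,3,0)
link5: (6,3,0)
C 0-5 [J2]: (6,3,1)
R 5-2 [J1]: (6,4,1)
R 3-4 [J1]: (6,5,1)
Grübler: 3·5 − 2·5 − 1 = 4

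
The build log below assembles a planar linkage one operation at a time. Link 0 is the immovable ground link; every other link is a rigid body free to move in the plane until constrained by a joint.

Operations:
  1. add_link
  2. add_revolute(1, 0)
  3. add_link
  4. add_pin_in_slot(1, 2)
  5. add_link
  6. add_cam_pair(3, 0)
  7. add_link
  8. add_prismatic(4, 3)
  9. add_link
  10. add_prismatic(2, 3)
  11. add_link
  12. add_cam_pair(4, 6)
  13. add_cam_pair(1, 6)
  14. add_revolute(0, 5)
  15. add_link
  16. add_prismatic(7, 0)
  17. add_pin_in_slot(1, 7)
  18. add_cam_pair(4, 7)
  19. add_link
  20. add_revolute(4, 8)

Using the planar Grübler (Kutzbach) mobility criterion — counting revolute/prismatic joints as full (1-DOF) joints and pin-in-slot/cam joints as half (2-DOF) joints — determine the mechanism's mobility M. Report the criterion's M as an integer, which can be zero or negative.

M = 6

(L,J1,J2)=(1,0,0); link0 fixed
link1: (2,0,0)
R 1-0 [J1]: (2,1,0)
link2: (3,1,0)
PS 1-2 [J2]: (3,1,1)
link3: (4,1,1)
C 3-0 [J2]: (4,1,2)
link4: (5,1,2)
P 4-3 [J1]: (5,2,2)
link5: (6,2,2)
P 2-3 [J1]: (6,3,2)
link6: (7,3,2)
C 4-6 [J2]: (7,3,3)
C 1-6 [J2]: (7,3,4)
R 0-5 [J1]: (7,4,4)
link7: (8,4,4)
P 7-0 [J1]: (8,5,4)
PS 1-7 [J2]: (8,5,5)
C 4-7 [J2]: (8,5,6)
link8: (9,5,6)
R 4-8 [J1]: (9,6,6)
Grübler: 3·8 − 2·6 − 6 = 6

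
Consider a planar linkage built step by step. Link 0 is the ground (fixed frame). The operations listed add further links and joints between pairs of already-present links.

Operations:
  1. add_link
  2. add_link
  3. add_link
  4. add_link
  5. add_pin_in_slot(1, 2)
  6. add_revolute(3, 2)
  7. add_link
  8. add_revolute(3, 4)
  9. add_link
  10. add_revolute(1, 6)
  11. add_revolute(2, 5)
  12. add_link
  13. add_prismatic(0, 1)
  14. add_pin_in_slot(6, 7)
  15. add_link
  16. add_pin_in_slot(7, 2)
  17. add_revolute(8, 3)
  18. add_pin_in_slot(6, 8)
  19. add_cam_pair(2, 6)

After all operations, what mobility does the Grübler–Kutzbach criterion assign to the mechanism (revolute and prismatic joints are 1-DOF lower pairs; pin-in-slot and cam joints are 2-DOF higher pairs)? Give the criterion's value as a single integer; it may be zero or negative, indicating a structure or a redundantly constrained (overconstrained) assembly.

M = 7

[1;0;0] (link 0 is ground)
L+ [2;0;0]
L+ [3;0;0]
L+ [4;0;0]
L+ [5;0;0]
PS(1,2)∈J2 [5;0;1]
R(3,2)∈J1 [5;1;1]
L+ [6;1;1]
R(3,4)∈J1 [6;2;1]
L+ [7;2;1]
R(1,6)∈J1 [7;3;1]
R(2,5)∈J1 [7;4;1]
L+ [8;4;1]
P(0,1)∈J1 [8;5;1]
PS(6,7)∈J2 [8;5;2]
L+ [9;5;2]
PS(7,2)∈J2 [9;5;3]
R(8,3)∈J1 [9;6;3]
PS(6,8)∈J2 [9;6;4]
C(2,6)∈J2 [9;6;5]
mobility = 24 − 12 − 5 = 7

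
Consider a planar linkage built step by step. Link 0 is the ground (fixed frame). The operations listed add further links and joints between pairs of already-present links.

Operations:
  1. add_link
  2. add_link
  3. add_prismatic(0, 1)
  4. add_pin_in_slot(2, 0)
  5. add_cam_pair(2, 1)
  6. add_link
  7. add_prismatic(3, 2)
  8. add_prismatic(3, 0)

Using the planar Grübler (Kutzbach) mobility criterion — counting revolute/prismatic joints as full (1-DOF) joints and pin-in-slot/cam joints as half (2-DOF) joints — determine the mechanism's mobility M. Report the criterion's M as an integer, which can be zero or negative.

M = 1

L=1 J1=0 J2=0
add link → L=2 J1=0 J2=0
add link → L=3 J1=0 J2=0
P@0,1 dof=1 J1 → L=3 J1=1 J2=0
PS@2,0 dof=2 J2 → L=3 J1=1 J2=1
C@2,1 dof=2 J2 → L=3 J1=1 J2=2
add link → L=4 J1=1 J2=2
P@3,2 dof=1 J1 → L=4 J1=2 J2=2
P@3,0 dof=1 J1 → L=4 J1=3 J2=2
M=3(L−1)−2J1−J2=3·3−2·3−2=1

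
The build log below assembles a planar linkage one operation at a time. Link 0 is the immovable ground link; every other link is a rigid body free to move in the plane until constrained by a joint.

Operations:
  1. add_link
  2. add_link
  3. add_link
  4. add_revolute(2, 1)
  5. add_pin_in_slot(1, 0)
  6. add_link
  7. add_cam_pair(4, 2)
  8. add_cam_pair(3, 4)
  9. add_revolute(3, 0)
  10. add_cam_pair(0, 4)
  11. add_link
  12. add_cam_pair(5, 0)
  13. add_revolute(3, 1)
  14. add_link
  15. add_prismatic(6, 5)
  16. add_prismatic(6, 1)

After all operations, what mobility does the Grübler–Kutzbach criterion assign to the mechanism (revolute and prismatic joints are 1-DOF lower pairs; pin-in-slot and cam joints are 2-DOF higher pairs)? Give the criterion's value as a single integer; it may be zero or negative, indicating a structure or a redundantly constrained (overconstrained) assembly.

(L,J1,J2)=(1,0,0); link0 fixed
link1: (2,0,0)
link2: (3,0,0)
link3: (4,0,0)
R 2-1 [J1]: (4,1,0)
PS 1-0 [J2]: (4,1,1)
link4: (5,1,1)
C 4-2 [J2]: (5,1,2)
C 3-4 [J2]: (5,1,3)
R 3-0 [J1]: (5,2,3)
C 0-4 [J2]: (5,2,4)
link5: (6,2,4)
C 5-0 [J2]: (6,2,5)
R 3-1 [J1]: (6,3,5)
link6: (7,3,5)
P 6-5 [J1]: (7,4,5)
P 6-1 [J1]: (7,5,5)
Grübler: 3·6 − 2·5 − 5 = 3

M = 3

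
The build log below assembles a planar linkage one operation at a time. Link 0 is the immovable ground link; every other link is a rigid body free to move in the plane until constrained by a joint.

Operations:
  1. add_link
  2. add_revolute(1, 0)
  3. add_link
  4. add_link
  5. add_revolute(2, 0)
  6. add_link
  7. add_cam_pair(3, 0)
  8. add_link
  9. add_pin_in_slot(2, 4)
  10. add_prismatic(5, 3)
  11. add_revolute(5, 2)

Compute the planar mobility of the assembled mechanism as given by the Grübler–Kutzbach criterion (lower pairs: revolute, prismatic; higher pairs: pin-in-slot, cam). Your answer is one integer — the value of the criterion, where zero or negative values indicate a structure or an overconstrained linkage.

M = 5

L=1 J1=0 J2=0
add link → L=2 J1=0 J2=0
R@1,0 dof=1 J1 → L=2 J1=1 J2=0
add link → L=3 J1=1 J2=0
add link → L=4 J1=1 J2=0
R@2,0 dof=1 J1 → L=4 J1=2 J2=0
add link → L=5 J1=2 J2=0
C@3,0 dof=2 J2 → L=5 J1=2 J2=1
add link → L=6 J1=2 J2=1
PS@2,4 dof=2 J2 → L=6 J1=2 J2=2
P@5,3 dof=1 J1 → L=6 J1=3 J2=2
R@5,2 dof=1 J1 → L=6 J1=4 J2=2
M=3(L−1)−2J1−J2=3·5−2·4−2=5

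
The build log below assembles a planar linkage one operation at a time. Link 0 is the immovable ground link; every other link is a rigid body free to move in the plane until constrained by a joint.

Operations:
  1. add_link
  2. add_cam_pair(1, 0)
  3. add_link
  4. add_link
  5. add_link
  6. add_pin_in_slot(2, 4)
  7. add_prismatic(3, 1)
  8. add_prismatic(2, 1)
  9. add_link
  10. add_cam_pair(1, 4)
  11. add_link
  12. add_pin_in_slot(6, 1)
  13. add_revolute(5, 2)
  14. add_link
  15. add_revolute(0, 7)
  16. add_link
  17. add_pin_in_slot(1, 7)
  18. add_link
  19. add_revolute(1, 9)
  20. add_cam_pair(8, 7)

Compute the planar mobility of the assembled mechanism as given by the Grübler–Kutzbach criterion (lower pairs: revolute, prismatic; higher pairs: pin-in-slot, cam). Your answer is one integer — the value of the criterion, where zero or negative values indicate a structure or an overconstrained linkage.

L=1 J1=0 J2=0
add link → L=2 J1=0 J2=0
C@1,0 dof=2 J2 → L=2 J1=0 J2=1
add link → L=3 J1=0 J2=1
add link → L=4 J1=0 J2=1
add link → L=5 J1=0 J2=1
PS@2,4 dof=2 J2 → L=5 J1=0 J2=2
P@3,1 dof=1 J1 → L=5 J1=1 J2=2
P@2,1 dof=1 J1 → L=5 J1=2 J2=2
add link → L=6 J1=2 J2=2
C@1,4 dof=2 J2 → L=6 J1=2 J2=3
add link → L=7 J1=2 J2=3
PS@6,1 dof=2 J2 → L=7 J1=2 J2=4
R@5,2 dof=1 J1 → L=7 J1=3 J2=4
add link → L=8 J1=3 J2=4
R@0,7 dof=1 J1 → L=8 J1=4 J2=4
add link → L=9 J1=4 J2=4
PS@1,7 dof=2 J2 → L=9 J1=4 J2=5
add link → L=10 J1=4 J2=5
R@1,9 dof=1 J1 → L=10 J1=5 J2=5
C@8,7 dof=2 J2 → L=10 J1=5 J2=6
M=3(L−1)−2J1−J2=3·9−2·5−6=11

M = 11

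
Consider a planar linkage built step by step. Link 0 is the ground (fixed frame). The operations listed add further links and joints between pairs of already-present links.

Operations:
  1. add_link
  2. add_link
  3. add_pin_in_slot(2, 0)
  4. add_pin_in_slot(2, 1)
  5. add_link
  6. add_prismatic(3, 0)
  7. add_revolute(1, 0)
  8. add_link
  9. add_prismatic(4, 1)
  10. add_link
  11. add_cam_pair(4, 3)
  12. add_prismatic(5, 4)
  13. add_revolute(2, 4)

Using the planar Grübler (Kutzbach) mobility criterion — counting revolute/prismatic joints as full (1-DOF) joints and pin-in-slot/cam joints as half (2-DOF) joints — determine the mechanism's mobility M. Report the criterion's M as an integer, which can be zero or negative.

ground; <1,0,0>
#1 <2,0,0>
#2 <3,0,0>
PS:2↔0 J2 <3,0,1>
PS:2↔1 J2 <3,0,2>
#3 <4,0,2>
P:3↔0 J1 <4,1,2>
R:1↔0 J1 <4,2,2>
#4 <5,2,2>
P:4↔1 J1 <5,3,2>
#5 <6,3,2>
C:4↔3 J2 <6,3,3>
P:5↔4 J1 <6,4,3>
R:2↔4 J1 <6,5,3>
3×5 − 2×5 − 1×3 = 2

M = 2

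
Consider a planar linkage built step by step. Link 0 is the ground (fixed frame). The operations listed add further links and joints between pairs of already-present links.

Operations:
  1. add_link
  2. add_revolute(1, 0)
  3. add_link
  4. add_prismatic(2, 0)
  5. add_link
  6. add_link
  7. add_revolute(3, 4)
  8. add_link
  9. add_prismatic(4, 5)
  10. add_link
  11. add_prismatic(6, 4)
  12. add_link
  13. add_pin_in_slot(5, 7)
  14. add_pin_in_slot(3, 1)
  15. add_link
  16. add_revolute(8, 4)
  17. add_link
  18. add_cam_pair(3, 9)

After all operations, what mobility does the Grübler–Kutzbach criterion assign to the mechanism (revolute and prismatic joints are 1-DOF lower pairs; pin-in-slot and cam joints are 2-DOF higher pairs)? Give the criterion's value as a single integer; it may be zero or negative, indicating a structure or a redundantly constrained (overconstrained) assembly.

L=1 J1=0 J2=0
add link → L=2 J1=0 J2=0
R@1,0 dof=1 J1 → L=2 J1=1 J2=0
add link → L=3 J1=1 J2=0
P@2,0 dof=1 J1 → L=3 J1=2 J2=0
add link → L=4 J1=2 J2=0
add link → L=5 J1=2 J2=0
R@3,4 dof=1 J1 → L=5 J1=3 J2=0
add link → L=6 J1=3 J2=0
P@4,5 dof=1 J1 → L=6 J1=4 J2=0
add link → L=7 J1=4 J2=0
P@6,4 dof=1 J1 → L=7 J1=5 J2=0
add link → L=8 J1=5 J2=0
PS@5,7 dof=2 J2 → L=8 J1=5 J2=1
PS@3,1 dof=2 J2 → L=8 J1=5 J2=2
add link → L=9 J1=5 J2=2
R@8,4 dof=1 J1 → L=9 J1=6 J2=2
add link → L=10 J1=6 J2=2
C@3,9 dof=2 J2 → L=10 J1=6 J2=3
M=3(L−1)−2J1−J2=3·9−2·6−3=12

M = 12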